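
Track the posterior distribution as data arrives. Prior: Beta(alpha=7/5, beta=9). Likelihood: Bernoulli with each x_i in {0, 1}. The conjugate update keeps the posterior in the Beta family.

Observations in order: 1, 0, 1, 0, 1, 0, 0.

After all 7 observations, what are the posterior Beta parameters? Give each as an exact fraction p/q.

obs 1: x=1 → posterior Beta(12/5, 9)
obs 2: x=0 → posterior Beta(12/5, 10)
obs 3: x=1 → posterior Beta(17/5, 10)
obs 4: x=0 → posterior Beta(17/5, 11)
obs 5: x=1 → posterior Beta(22/5, 11)
obs 6: x=0 → posterior Beta(22/5, 12)
obs 7: x=0 → posterior Beta(22/5, 13)

alpha=22/5, beta=13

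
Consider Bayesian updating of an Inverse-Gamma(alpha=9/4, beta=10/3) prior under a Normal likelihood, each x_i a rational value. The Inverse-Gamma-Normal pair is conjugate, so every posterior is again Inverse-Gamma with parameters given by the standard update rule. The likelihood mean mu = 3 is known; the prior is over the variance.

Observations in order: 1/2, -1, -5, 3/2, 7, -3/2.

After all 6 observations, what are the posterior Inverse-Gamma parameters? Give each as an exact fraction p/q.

alpha=21/4, beta=1577/24

obs 1: x=1/2 → posterior Inverse-Gamma(11/4, 155/24)
obs 2: x=-1 → posterior Inverse-Gamma(13/4, 347/24)
obs 3: x=-5 → posterior Inverse-Gamma(15/4, 1115/24)
obs 4: x=3/2 → posterior Inverse-Gamma(17/4, 571/12)
obs 5: x=7 → posterior Inverse-Gamma(19/4, 667/12)
obs 6: x=-3/2 → posterior Inverse-Gamma(21/4, 1577/24)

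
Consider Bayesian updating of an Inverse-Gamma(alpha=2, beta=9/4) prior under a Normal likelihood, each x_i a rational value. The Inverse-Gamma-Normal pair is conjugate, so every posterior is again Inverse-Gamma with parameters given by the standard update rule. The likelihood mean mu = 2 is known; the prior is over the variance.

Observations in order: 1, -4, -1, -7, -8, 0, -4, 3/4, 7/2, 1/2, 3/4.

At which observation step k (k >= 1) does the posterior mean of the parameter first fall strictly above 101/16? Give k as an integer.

k = 2

obs 1: x=1 → posterior Inverse-Gamma(5/2, 11/4)
obs 2: x=-4 → posterior Inverse-Gamma(3, 83/4)
obs 3: x=-1 → posterior Inverse-Gamma(7/2, 101/4)
obs 4: x=-7 → posterior Inverse-Gamma(4, 263/4)
obs 5: x=-8 → posterior Inverse-Gamma(9/2, 463/4)
obs 6: x=0 → posterior Inverse-Gamma(5, 471/4)
obs 7: x=-4 → posterior Inverse-Gamma(11/2, 543/4)
obs 8: x=3/4 → posterior Inverse-Gamma(6, 4369/32)
obs 9: x=7/2 → posterior Inverse-Gamma(13/2, 4405/32)
obs 10: x=1/2 → posterior Inverse-Gamma(7, 4441/32)
obs 11: x=3/4 → posterior Inverse-Gamma(15/2, 2233/16)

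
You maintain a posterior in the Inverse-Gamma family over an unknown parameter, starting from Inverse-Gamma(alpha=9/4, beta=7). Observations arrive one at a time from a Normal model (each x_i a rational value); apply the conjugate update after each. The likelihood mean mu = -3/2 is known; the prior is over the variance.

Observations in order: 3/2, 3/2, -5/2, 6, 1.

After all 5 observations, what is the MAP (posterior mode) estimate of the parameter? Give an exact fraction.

obs 1: x=3/2 → posterior Inverse-Gamma(11/4, 23/2)
obs 2: x=3/2 → posterior Inverse-Gamma(13/4, 16)
obs 3: x=-5/2 → posterior Inverse-Gamma(15/4, 33/2)
obs 4: x=6 → posterior Inverse-Gamma(17/4, 357/8)
obs 5: x=1 → posterior Inverse-Gamma(19/4, 191/4)

191/23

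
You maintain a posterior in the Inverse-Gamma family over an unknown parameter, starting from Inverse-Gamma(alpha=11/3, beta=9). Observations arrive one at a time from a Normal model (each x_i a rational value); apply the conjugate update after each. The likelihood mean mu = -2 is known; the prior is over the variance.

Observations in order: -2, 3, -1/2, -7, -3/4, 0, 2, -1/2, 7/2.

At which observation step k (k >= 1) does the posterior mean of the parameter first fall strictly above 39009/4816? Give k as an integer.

obs 1: x=-2 → posterior Inverse-Gamma(25/6, 9)
obs 2: x=3 → posterior Inverse-Gamma(14/3, 43/2)
obs 3: x=-1/2 → posterior Inverse-Gamma(31/6, 181/8)
obs 4: x=-7 → posterior Inverse-Gamma(17/3, 281/8)
obs 5: x=-3/4 → posterior Inverse-Gamma(37/6, 1149/32)
obs 6: x=0 → posterior Inverse-Gamma(20/3, 1213/32)
obs 7: x=2 → posterior Inverse-Gamma(43/6, 1469/32)
obs 8: x=-1/2 → posterior Inverse-Gamma(23/3, 1505/32)
obs 9: x=7/2 → posterior Inverse-Gamma(49/6, 1989/32)

k = 9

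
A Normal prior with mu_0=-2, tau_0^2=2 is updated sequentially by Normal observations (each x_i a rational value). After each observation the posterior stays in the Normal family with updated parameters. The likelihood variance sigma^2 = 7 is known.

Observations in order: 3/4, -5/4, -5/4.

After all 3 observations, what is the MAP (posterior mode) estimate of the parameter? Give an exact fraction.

obs 1: x=3/4 → posterior Normal(-25/18, 14/9)
obs 2: x=-5/4 → posterior Normal(-15/11, 14/11)
obs 3: x=-5/4 → posterior Normal(-35/26, 14/13)

-35/26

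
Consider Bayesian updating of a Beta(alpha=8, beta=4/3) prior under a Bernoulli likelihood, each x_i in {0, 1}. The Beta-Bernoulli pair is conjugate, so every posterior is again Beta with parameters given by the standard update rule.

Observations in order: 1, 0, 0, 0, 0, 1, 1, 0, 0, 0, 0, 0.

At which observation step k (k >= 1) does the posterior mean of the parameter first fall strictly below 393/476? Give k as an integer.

k = 2

obs 1: x=1 → posterior Beta(9, 4/3)
obs 2: x=0 → posterior Beta(9, 7/3)
obs 3: x=0 → posterior Beta(9, 10/3)
obs 4: x=0 → posterior Beta(9, 13/3)
obs 5: x=0 → posterior Beta(9, 16/3)
obs 6: x=1 → posterior Beta(10, 16/3)
obs 7: x=1 → posterior Beta(11, 16/3)
obs 8: x=0 → posterior Beta(11, 19/3)
obs 9: x=0 → posterior Beta(11, 22/3)
obs 10: x=0 → posterior Beta(11, 25/3)
obs 11: x=0 → posterior Beta(11, 28/3)
obs 12: x=0 → posterior Beta(11, 31/3)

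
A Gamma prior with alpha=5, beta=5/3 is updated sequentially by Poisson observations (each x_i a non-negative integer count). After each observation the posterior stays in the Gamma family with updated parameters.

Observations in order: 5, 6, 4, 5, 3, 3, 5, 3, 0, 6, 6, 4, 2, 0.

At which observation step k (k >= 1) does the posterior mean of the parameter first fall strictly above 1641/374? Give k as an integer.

k = 4

obs 1: x=5 → posterior Gamma(10, 8/3)
obs 2: x=6 → posterior Gamma(16, 11/3)
obs 3: x=4 → posterior Gamma(20, 14/3)
obs 4: x=5 → posterior Gamma(25, 17/3)
obs 5: x=3 → posterior Gamma(28, 20/3)
obs 6: x=3 → posterior Gamma(31, 23/3)
obs 7: x=5 → posterior Gamma(36, 26/3)
obs 8: x=3 → posterior Gamma(39, 29/3)
obs 9: x=0 → posterior Gamma(39, 32/3)
obs 10: x=6 → posterior Gamma(45, 35/3)
obs 11: x=6 → posterior Gamma(51, 38/3)
obs 12: x=4 → posterior Gamma(55, 41/3)
obs 13: x=2 → posterior Gamma(57, 44/3)
obs 14: x=0 → posterior Gamma(57, 47/3)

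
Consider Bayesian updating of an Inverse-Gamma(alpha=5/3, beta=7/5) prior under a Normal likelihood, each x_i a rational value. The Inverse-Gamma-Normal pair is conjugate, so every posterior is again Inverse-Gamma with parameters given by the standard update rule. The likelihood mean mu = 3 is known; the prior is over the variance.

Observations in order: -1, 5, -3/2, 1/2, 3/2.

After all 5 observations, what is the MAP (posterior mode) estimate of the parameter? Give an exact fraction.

obs 1: x=-1 → posterior Inverse-Gamma(13/6, 47/5)
obs 2: x=5 → posterior Inverse-Gamma(8/3, 57/5)
obs 3: x=-3/2 → posterior Inverse-Gamma(19/6, 861/40)
obs 4: x=1/2 → posterior Inverse-Gamma(11/3, 493/20)
obs 5: x=3/2 → posterior Inverse-Gamma(25/6, 1031/40)

3093/620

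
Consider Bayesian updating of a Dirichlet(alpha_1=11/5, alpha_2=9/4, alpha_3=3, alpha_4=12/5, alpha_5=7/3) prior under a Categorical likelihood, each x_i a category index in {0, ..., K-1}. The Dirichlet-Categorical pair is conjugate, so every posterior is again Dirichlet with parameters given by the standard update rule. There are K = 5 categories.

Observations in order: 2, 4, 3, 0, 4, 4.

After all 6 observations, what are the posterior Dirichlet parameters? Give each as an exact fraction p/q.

alpha_1=16/5, alpha_2=9/4, alpha_3=4, alpha_4=17/5, alpha_5=16/3

obs 1: x=2 → posterior Dirichlet(11/5, 9/4, 4, 12/5, 7/3)
obs 2: x=4 → posterior Dirichlet(11/5, 9/4, 4, 12/5, 10/3)
obs 3: x=3 → posterior Dirichlet(11/5, 9/4, 4, 17/5, 10/3)
obs 4: x=0 → posterior Dirichlet(16/5, 9/4, 4, 17/5, 10/3)
obs 5: x=4 → posterior Dirichlet(16/5, 9/4, 4, 17/5, 13/3)
obs 6: x=4 → posterior Dirichlet(16/5, 9/4, 4, 17/5, 16/3)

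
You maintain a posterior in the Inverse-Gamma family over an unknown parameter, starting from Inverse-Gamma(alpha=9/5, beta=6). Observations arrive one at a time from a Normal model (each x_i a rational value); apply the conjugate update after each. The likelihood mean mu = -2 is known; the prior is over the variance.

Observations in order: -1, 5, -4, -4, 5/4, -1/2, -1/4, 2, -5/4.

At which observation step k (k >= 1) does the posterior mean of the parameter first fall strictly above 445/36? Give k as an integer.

obs 1: x=-1 → posterior Inverse-Gamma(23/10, 13/2)
obs 2: x=5 → posterior Inverse-Gamma(14/5, 31)
obs 3: x=-4 → posterior Inverse-Gamma(33/10, 33)
obs 4: x=-4 → posterior Inverse-Gamma(19/5, 35)
obs 5: x=5/4 → posterior Inverse-Gamma(43/10, 1289/32)
obs 6: x=-1/2 → posterior Inverse-Gamma(24/5, 1325/32)
obs 7: x=-1/4 → posterior Inverse-Gamma(53/10, 687/16)
obs 8: x=2 → posterior Inverse-Gamma(29/5, 815/16)
obs 9: x=-5/4 → posterior Inverse-Gamma(63/10, 1639/32)

k = 2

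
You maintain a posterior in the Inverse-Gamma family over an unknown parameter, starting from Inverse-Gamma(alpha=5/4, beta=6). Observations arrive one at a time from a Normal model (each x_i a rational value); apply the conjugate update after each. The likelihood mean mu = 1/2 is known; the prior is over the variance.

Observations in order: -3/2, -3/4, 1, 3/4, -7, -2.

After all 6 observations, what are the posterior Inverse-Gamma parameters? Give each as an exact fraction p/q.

obs 1: x=-3/2 → posterior Inverse-Gamma(7/4, 8)
obs 2: x=-3/4 → posterior Inverse-Gamma(9/4, 281/32)
obs 3: x=1 → posterior Inverse-Gamma(11/4, 285/32)
obs 4: x=3/4 → posterior Inverse-Gamma(13/4, 143/16)
obs 5: x=-7 → posterior Inverse-Gamma(15/4, 593/16)
obs 6: x=-2 → posterior Inverse-Gamma(17/4, 643/16)

alpha=17/4, beta=643/16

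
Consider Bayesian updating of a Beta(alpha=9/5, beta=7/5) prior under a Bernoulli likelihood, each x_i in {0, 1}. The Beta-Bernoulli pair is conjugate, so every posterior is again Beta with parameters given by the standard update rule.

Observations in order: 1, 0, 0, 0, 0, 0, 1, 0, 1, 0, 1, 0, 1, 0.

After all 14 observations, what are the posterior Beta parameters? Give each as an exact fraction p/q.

alpha=34/5, beta=52/5

obs 1: x=1 → posterior Beta(14/5, 7/5)
obs 2: x=0 → posterior Beta(14/5, 12/5)
obs 3: x=0 → posterior Beta(14/5, 17/5)
obs 4: x=0 → posterior Beta(14/5, 22/5)
obs 5: x=0 → posterior Beta(14/5, 27/5)
obs 6: x=0 → posterior Beta(14/5, 32/5)
obs 7: x=1 → posterior Beta(19/5, 32/5)
obs 8: x=0 → posterior Beta(19/5, 37/5)
obs 9: x=1 → posterior Beta(24/5, 37/5)
obs 10: x=0 → posterior Beta(24/5, 42/5)
obs 11: x=1 → posterior Beta(29/5, 42/5)
obs 12: x=0 → posterior Beta(29/5, 47/5)
obs 13: x=1 → posterior Beta(34/5, 47/5)
obs 14: x=0 → posterior Beta(34/5, 52/5)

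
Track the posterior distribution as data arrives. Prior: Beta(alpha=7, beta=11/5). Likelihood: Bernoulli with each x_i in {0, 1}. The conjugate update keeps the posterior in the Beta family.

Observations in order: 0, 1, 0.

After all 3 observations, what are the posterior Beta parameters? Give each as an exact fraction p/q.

alpha=8, beta=21/5

obs 1: x=0 → posterior Beta(7, 16/5)
obs 2: x=1 → posterior Beta(8, 16/5)
obs 3: x=0 → posterior Beta(8, 21/5)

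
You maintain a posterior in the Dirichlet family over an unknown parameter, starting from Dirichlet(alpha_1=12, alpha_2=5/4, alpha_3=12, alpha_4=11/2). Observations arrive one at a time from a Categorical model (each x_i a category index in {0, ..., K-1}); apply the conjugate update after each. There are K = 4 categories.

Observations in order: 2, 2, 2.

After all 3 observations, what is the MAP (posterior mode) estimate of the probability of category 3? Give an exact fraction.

obs 1: x=2 → posterior Dirichlet(12, 5/4, 13, 11/2)
obs 2: x=2 → posterior Dirichlet(12, 5/4, 14, 11/2)
obs 3: x=2 → posterior Dirichlet(12, 5/4, 15, 11/2)

18/119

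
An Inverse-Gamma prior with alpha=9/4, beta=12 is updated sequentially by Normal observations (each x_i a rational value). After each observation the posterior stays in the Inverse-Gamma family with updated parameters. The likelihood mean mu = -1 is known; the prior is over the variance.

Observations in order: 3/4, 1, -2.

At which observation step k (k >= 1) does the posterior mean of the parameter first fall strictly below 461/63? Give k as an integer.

obs 1: x=3/4 → posterior Inverse-Gamma(11/4, 433/32)
obs 2: x=1 → posterior Inverse-Gamma(13/4, 497/32)
obs 3: x=-2 → posterior Inverse-Gamma(15/4, 513/32)

k = 2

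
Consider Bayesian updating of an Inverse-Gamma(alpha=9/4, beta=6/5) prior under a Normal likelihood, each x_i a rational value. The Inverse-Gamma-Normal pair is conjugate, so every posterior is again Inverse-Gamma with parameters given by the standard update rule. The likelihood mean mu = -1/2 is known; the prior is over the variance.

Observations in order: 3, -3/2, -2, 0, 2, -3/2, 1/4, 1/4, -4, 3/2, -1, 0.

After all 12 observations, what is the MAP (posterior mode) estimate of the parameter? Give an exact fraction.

obs 1: x=3 → posterior Inverse-Gamma(11/4, 293/40)
obs 2: x=-3/2 → posterior Inverse-Gamma(13/4, 313/40)
obs 3: x=-2 → posterior Inverse-Gamma(15/4, 179/20)
obs 4: x=0 → posterior Inverse-Gamma(17/4, 363/40)
obs 5: x=2 → posterior Inverse-Gamma(19/4, 61/5)
obs 6: x=-3/2 → posterior Inverse-Gamma(21/4, 127/10)
obs 7: x=1/4 → posterior Inverse-Gamma(23/4, 2077/160)
obs 8: x=1/4 → posterior Inverse-Gamma(25/4, 1061/80)
obs 9: x=-4 → posterior Inverse-Gamma(27/4, 1551/80)
obs 10: x=3/2 → posterior Inverse-Gamma(29/4, 1711/80)
obs 11: x=-1 → posterior Inverse-Gamma(31/4, 1721/80)
obs 12: x=0 → posterior Inverse-Gamma(33/4, 1731/80)

1731/740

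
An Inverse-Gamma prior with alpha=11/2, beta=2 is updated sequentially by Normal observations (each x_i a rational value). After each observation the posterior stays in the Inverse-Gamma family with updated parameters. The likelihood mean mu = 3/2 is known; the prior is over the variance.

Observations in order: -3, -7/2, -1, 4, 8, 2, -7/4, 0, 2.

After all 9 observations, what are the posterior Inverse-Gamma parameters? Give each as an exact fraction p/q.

alpha=10, beta=1877/32

obs 1: x=-3 → posterior Inverse-Gamma(6, 97/8)
obs 2: x=-7/2 → posterior Inverse-Gamma(13/2, 197/8)
obs 3: x=-1 → posterior Inverse-Gamma(7, 111/4)
obs 4: x=4 → posterior Inverse-Gamma(15/2, 247/8)
obs 5: x=8 → posterior Inverse-Gamma(8, 52)
obs 6: x=2 → posterior Inverse-Gamma(17/2, 417/8)
obs 7: x=-7/4 → posterior Inverse-Gamma(9, 1837/32)
obs 8: x=0 → posterior Inverse-Gamma(19/2, 1873/32)
obs 9: x=2 → posterior Inverse-Gamma(10, 1877/32)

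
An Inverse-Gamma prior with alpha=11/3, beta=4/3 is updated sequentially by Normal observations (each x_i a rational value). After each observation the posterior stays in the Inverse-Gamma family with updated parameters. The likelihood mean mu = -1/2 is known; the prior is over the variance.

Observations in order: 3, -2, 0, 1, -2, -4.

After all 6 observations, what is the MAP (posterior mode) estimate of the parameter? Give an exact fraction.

obs 1: x=3 → posterior Inverse-Gamma(25/6, 179/24)
obs 2: x=-2 → posterior Inverse-Gamma(14/3, 103/12)
obs 3: x=0 → posterior Inverse-Gamma(31/6, 209/24)
obs 4: x=1 → posterior Inverse-Gamma(17/3, 59/6)
obs 5: x=-2 → posterior Inverse-Gamma(37/6, 263/24)
obs 6: x=-4 → posterior Inverse-Gamma(20/3, 205/12)

205/92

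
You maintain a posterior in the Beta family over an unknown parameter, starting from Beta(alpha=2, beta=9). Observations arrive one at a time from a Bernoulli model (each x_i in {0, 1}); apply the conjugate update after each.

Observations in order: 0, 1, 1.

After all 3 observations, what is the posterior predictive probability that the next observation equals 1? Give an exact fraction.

2/7

obs 1: x=0 → posterior Beta(2, 10)
obs 2: x=1 → posterior Beta(3, 10)
obs 3: x=1 → posterior Beta(4, 10)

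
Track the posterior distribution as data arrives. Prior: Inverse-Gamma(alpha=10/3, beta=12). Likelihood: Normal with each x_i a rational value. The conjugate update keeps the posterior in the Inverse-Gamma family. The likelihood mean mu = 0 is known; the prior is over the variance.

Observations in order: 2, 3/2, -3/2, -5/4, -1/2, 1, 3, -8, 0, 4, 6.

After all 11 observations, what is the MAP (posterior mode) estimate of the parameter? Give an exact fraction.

7695/944

obs 1: x=2 → posterior Inverse-Gamma(23/6, 14)
obs 2: x=3/2 → posterior Inverse-Gamma(13/3, 121/8)
obs 3: x=-3/2 → posterior Inverse-Gamma(29/6, 65/4)
obs 4: x=-5/4 → posterior Inverse-Gamma(16/3, 545/32)
obs 5: x=-1/2 → posterior Inverse-Gamma(35/6, 549/32)
obs 6: x=1 → posterior Inverse-Gamma(19/3, 565/32)
obs 7: x=3 → posterior Inverse-Gamma(41/6, 709/32)
obs 8: x=-8 → posterior Inverse-Gamma(22/3, 1733/32)
obs 9: x=0 → posterior Inverse-Gamma(47/6, 1733/32)
obs 10: x=4 → posterior Inverse-Gamma(25/3, 1989/32)
obs 11: x=6 → posterior Inverse-Gamma(53/6, 2565/32)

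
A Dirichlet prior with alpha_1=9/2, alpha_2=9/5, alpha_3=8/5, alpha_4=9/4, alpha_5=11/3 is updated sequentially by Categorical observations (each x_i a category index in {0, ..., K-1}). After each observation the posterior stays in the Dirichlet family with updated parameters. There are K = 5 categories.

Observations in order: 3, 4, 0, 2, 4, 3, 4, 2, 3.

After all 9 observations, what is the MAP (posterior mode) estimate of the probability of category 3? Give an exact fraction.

obs 1: x=3 → posterior Dirichlet(9/2, 9/5, 8/5, 13/4, 11/3)
obs 2: x=4 → posterior Dirichlet(9/2, 9/5, 8/5, 13/4, 14/3)
obs 3: x=0 → posterior Dirichlet(11/2, 9/5, 8/5, 13/4, 14/3)
obs 4: x=2 → posterior Dirichlet(11/2, 9/5, 13/5, 13/4, 14/3)
obs 5: x=4 → posterior Dirichlet(11/2, 9/5, 13/5, 13/4, 17/3)
obs 6: x=3 → posterior Dirichlet(11/2, 9/5, 13/5, 17/4, 17/3)
obs 7: x=4 → posterior Dirichlet(11/2, 9/5, 13/5, 17/4, 20/3)
obs 8: x=2 → posterior Dirichlet(11/2, 9/5, 18/5, 17/4, 20/3)
obs 9: x=3 → posterior Dirichlet(11/2, 9/5, 18/5, 21/4, 20/3)

255/1069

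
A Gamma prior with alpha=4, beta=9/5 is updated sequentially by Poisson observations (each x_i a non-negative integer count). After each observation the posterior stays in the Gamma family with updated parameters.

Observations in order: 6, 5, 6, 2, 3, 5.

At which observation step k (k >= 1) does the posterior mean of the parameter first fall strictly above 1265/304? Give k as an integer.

k = 3

obs 1: x=6 → posterior Gamma(10, 14/5)
obs 2: x=5 → posterior Gamma(15, 19/5)
obs 3: x=6 → posterior Gamma(21, 24/5)
obs 4: x=2 → posterior Gamma(23, 29/5)
obs 5: x=3 → posterior Gamma(26, 34/5)
obs 6: x=5 → posterior Gamma(31, 39/5)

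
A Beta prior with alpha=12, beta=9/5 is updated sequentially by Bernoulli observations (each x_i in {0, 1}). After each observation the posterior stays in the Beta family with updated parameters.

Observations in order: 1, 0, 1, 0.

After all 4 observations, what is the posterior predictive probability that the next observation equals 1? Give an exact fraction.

70/89

obs 1: x=1 → posterior Beta(13, 9/5)
obs 2: x=0 → posterior Beta(13, 14/5)
obs 3: x=1 → posterior Beta(14, 14/5)
obs 4: x=0 → posterior Beta(14, 19/5)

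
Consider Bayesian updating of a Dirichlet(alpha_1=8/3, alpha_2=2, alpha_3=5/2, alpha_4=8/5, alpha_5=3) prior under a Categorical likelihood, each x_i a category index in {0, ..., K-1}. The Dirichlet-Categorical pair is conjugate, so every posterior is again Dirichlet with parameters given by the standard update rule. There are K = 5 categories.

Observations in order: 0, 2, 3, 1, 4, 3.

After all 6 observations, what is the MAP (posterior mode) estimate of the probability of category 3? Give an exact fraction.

78/383

obs 1: x=0 → posterior Dirichlet(11/3, 2, 5/2, 8/5, 3)
obs 2: x=2 → posterior Dirichlet(11/3, 2, 7/2, 8/5, 3)
obs 3: x=3 → posterior Dirichlet(11/3, 2, 7/2, 13/5, 3)
obs 4: x=1 → posterior Dirichlet(11/3, 3, 7/2, 13/5, 3)
obs 5: x=4 → posterior Dirichlet(11/3, 3, 7/2, 13/5, 4)
obs 6: x=3 → posterior Dirichlet(11/3, 3, 7/2, 18/5, 4)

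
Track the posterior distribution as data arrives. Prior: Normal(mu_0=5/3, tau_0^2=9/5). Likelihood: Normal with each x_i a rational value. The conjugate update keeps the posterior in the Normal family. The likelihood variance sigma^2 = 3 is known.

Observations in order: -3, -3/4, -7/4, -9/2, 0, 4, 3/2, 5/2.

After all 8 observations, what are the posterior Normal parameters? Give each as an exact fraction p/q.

mu_0=7/87, tau_0^2=9/29

obs 1: x=-3 → posterior Normal(-1/12, 9/8)
obs 2: x=-3/4 → posterior Normal(-35/132, 9/11)
obs 3: x=-7/4 → posterior Normal(-7/12, 9/14)
obs 4: x=-9/2 → posterior Normal(-65/51, 9/17)
obs 5: x=0 → posterior Normal(-13/12, 9/20)
obs 6: x=4 → posterior Normal(-29/69, 9/23)
obs 7: x=3/2 → posterior Normal(-31/156, 9/26)
obs 8: x=5/2 → posterior Normal(7/87, 9/29)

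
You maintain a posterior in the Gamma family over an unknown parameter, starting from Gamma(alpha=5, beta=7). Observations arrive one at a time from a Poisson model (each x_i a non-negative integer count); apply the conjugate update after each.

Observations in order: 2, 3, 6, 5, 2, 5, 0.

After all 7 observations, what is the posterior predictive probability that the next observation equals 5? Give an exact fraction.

obs 1: x=2 → posterior Gamma(7, 8)
obs 2: x=3 → posterior Gamma(10, 9)
obs 3: x=6 → posterior Gamma(16, 10)
obs 4: x=5 → posterior Gamma(21, 11)
obs 5: x=2 → posterior Gamma(23, 12)
obs 6: x=5 → posterior Gamma(28, 13)
obs 7: x=0 → posterior Gamma(28, 14)

24865243071520744324942848551085408256/647159824910983792506158351898193359375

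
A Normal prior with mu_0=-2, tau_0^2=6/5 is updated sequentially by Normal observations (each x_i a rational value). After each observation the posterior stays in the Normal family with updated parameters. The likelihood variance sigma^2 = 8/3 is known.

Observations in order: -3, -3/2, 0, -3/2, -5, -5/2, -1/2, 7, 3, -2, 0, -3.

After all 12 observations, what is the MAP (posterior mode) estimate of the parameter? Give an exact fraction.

-121/128

obs 1: x=-3 → posterior Normal(-67/29, 24/29)
obs 2: x=-3/2 → posterior Normal(-161/76, 12/19)
obs 3: x=0 → posterior Normal(-161/94, 24/47)
obs 4: x=-3/2 → posterior Normal(-47/28, 3/7)
obs 5: x=-5 → posterior Normal(-139/65, 24/65)
obs 6: x=-5/2 → posterior Normal(-323/148, 12/37)
obs 7: x=-1/2 → posterior Normal(-2, 24/83)
obs 8: x=7 → posterior Normal(-103/92, 6/23)
obs 9: x=3 → posterior Normal(-76/101, 24/101)
obs 10: x=-2 → posterior Normal(-47/55, 12/55)
obs 11: x=0 → posterior Normal(-94/119, 24/119)
obs 12: x=-3 → posterior Normal(-121/128, 3/16)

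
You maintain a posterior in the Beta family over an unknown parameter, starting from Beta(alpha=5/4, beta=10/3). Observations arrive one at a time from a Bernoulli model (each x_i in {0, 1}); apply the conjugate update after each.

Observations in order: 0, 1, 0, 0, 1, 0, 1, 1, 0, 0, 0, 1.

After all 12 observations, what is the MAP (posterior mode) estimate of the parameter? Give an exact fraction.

9/25

obs 1: x=0 → posterior Beta(5/4, 13/3)
obs 2: x=1 → posterior Beta(9/4, 13/3)
obs 3: x=0 → posterior Beta(9/4, 16/3)
obs 4: x=0 → posterior Beta(9/4, 19/3)
obs 5: x=1 → posterior Beta(13/4, 19/3)
obs 6: x=0 → posterior Beta(13/4, 22/3)
obs 7: x=1 → posterior Beta(17/4, 22/3)
obs 8: x=1 → posterior Beta(21/4, 22/3)
obs 9: x=0 → posterior Beta(21/4, 25/3)
obs 10: x=0 → posterior Beta(21/4, 28/3)
obs 11: x=0 → posterior Beta(21/4, 31/3)
obs 12: x=1 → posterior Beta(25/4, 31/3)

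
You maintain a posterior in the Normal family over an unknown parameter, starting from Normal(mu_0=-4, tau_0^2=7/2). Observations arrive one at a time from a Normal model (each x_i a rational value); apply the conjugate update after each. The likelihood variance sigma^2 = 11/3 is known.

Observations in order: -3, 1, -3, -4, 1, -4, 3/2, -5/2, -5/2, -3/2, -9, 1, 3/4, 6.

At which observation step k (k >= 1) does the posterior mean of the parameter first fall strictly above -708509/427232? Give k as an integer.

obs 1: x=-3 → posterior Normal(-151/43, 77/43)
obs 2: x=1 → posterior Normal(-65/32, 77/64)
obs 3: x=-3 → posterior Normal(-193/85, 77/85)
obs 4: x=-4 → posterior Normal(-277/106, 77/106)
obs 5: x=1 → posterior Normal(-256/127, 77/127)
obs 6: x=-4 → posterior Normal(-85/37, 77/148)
obs 7: x=3/2 → posterior Normal(-617/338, 77/169)
obs 8: x=-5/2 → posterior Normal(-19/10, 77/190)
obs 9: x=-5/2 → posterior Normal(-827/422, 77/211)
obs 10: x=-3/2 → posterior Normal(-445/232, 77/232)
obs 11: x=-9 → posterior Normal(-634/253, 7/23)
obs 12: x=1 → posterior Normal(-613/274, 77/274)
obs 13: x=3/4 → posterior Normal(-2389/1180, 77/295)
obs 14: x=6 → posterior Normal(-1885/1264, 77/316)

k = 14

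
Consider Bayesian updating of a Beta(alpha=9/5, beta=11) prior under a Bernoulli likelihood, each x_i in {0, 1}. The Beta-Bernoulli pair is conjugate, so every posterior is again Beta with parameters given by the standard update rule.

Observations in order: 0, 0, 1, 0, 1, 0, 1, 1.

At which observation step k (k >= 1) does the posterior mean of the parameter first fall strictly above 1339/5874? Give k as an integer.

obs 1: x=0 → posterior Beta(9/5, 12)
obs 2: x=0 → posterior Beta(9/5, 13)
obs 3: x=1 → posterior Beta(14/5, 13)
obs 4: x=0 → posterior Beta(14/5, 14)
obs 5: x=1 → posterior Beta(19/5, 14)
obs 6: x=0 → posterior Beta(19/5, 15)
obs 7: x=1 → posterior Beta(24/5, 15)
obs 8: x=1 → posterior Beta(29/5, 15)

k = 7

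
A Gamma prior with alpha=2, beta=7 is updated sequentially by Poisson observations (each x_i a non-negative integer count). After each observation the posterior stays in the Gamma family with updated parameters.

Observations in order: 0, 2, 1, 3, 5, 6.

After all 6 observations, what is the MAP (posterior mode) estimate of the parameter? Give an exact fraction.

18/13

obs 1: x=0 → posterior Gamma(2, 8)
obs 2: x=2 → posterior Gamma(4, 9)
obs 3: x=1 → posterior Gamma(5, 10)
obs 4: x=3 → posterior Gamma(8, 11)
obs 5: x=5 → posterior Gamma(13, 12)
obs 6: x=6 → posterior Gamma(19, 13)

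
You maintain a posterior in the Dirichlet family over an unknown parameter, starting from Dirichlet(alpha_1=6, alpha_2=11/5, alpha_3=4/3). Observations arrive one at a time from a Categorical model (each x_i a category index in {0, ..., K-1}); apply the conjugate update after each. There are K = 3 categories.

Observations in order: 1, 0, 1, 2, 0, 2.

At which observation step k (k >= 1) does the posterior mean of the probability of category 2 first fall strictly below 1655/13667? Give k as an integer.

obs 1: x=1 → posterior Dirichlet(6, 16/5, 4/3)
obs 2: x=0 → posterior Dirichlet(7, 16/5, 4/3)
obs 3: x=1 → posterior Dirichlet(7, 21/5, 4/3)
obs 4: x=2 → posterior Dirichlet(7, 21/5, 7/3)
obs 5: x=0 → posterior Dirichlet(8, 21/5, 7/3)
obs 6: x=2 → posterior Dirichlet(8, 21/5, 10/3)

k = 2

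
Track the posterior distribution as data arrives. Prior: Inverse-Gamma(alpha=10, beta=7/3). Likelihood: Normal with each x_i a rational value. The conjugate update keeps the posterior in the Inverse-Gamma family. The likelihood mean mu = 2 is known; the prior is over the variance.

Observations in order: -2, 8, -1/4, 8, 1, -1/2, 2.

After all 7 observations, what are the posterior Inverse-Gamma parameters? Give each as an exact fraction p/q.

alpha=27/2, beta=5039/96

obs 1: x=-2 → posterior Inverse-Gamma(21/2, 31/3)
obs 2: x=8 → posterior Inverse-Gamma(11, 85/3)
obs 3: x=-1/4 → posterior Inverse-Gamma(23/2, 2963/96)
obs 4: x=8 → posterior Inverse-Gamma(12, 4691/96)
obs 5: x=1 → posterior Inverse-Gamma(25/2, 4739/96)
obs 6: x=-1/2 → posterior Inverse-Gamma(13, 5039/96)
obs 7: x=2 → posterior Inverse-Gamma(27/2, 5039/96)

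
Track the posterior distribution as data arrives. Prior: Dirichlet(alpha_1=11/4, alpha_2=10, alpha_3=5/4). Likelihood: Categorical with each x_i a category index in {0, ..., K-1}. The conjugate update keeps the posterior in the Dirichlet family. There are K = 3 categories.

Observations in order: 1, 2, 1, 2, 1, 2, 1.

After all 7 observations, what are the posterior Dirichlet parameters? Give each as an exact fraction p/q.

obs 1: x=1 → posterior Dirichlet(11/4, 11, 5/4)
obs 2: x=2 → posterior Dirichlet(11/4, 11, 9/4)
obs 3: x=1 → posterior Dirichlet(11/4, 12, 9/4)
obs 4: x=2 → posterior Dirichlet(11/4, 12, 13/4)
obs 5: x=1 → posterior Dirichlet(11/4, 13, 13/4)
obs 6: x=2 → posterior Dirichlet(11/4, 13, 17/4)
obs 7: x=1 → posterior Dirichlet(11/4, 14, 17/4)

alpha_1=11/4, alpha_2=14, alpha_3=17/4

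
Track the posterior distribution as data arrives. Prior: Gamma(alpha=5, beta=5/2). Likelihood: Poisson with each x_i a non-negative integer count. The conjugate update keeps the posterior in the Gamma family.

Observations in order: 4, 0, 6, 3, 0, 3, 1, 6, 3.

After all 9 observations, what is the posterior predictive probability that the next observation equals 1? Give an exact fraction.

obs 1: x=4 → posterior Gamma(9, 7/2)
obs 2: x=0 → posterior Gamma(9, 9/2)
obs 3: x=6 → posterior Gamma(15, 11/2)
obs 4: x=3 → posterior Gamma(18, 13/2)
obs 5: x=0 → posterior Gamma(18, 15/2)
obs 6: x=3 → posterior Gamma(21, 17/2)
obs 7: x=1 → posterior Gamma(22, 19/2)
obs 8: x=6 → posterior Gamma(28, 21/2)
obs 9: x=3 → posterior Gamma(31, 23/2)

101380541376181843672779504412436341434588274/542101086242752217003726400434970855712890625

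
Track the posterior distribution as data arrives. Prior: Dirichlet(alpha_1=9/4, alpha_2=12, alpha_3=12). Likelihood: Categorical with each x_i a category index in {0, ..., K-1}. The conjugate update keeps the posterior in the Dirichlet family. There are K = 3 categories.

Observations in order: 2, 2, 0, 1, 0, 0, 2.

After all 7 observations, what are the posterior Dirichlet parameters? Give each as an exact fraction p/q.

alpha_1=21/4, alpha_2=13, alpha_3=15

obs 1: x=2 → posterior Dirichlet(9/4, 12, 13)
obs 2: x=2 → posterior Dirichlet(9/4, 12, 14)
obs 3: x=0 → posterior Dirichlet(13/4, 12, 14)
obs 4: x=1 → posterior Dirichlet(13/4, 13, 14)
obs 5: x=0 → posterior Dirichlet(17/4, 13, 14)
obs 6: x=0 → posterior Dirichlet(21/4, 13, 14)
obs 7: x=2 → posterior Dirichlet(21/4, 13, 15)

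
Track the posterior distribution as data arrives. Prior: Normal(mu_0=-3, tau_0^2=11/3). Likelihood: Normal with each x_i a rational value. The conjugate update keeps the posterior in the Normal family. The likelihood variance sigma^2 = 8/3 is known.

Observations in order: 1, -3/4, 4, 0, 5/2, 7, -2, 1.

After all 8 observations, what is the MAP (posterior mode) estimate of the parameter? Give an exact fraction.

155/128

obs 1: x=1 → posterior Normal(-13/19, 88/57)
obs 2: x=-3/4 → posterior Normal(-17/24, 44/45)
obs 3: x=4 → posterior Normal(91/164, 88/123)
obs 4: x=0 → posterior Normal(7/16, 22/39)
obs 5: x=5/2 → posterior Normal(67/84, 88/189)
obs 6: x=7 → posterior Normal(509/296, 44/111)
obs 7: x=-2 → posterior Normal(421/340, 88/255)
obs 8: x=1 → posterior Normal(155/128, 11/36)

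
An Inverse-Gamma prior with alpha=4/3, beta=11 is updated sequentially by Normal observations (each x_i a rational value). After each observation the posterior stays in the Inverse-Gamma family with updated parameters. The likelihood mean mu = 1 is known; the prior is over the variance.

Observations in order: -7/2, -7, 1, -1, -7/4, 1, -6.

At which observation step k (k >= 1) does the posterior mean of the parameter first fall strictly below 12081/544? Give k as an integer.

k = 5

obs 1: x=-7/2 → posterior Inverse-Gamma(11/6, 169/8)
obs 2: x=-7 → posterior Inverse-Gamma(7/3, 425/8)
obs 3: x=1 → posterior Inverse-Gamma(17/6, 425/8)
obs 4: x=-1 → posterior Inverse-Gamma(10/3, 441/8)
obs 5: x=-7/4 → posterior Inverse-Gamma(23/6, 1885/32)
obs 6: x=1 → posterior Inverse-Gamma(13/3, 1885/32)
obs 7: x=-6 → posterior Inverse-Gamma(29/6, 2669/32)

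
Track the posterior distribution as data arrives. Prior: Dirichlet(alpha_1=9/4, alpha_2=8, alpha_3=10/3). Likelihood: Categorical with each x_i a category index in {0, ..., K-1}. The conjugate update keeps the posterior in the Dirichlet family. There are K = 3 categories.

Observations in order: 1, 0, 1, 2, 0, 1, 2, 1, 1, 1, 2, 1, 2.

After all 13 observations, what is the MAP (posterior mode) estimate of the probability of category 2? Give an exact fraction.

obs 1: x=1 → posterior Dirichlet(9/4, 9, 10/3)
obs 2: x=0 → posterior Dirichlet(13/4, 9, 10/3)
obs 3: x=1 → posterior Dirichlet(13/4, 10, 10/3)
obs 4: x=2 → posterior Dirichlet(13/4, 10, 13/3)
obs 5: x=0 → posterior Dirichlet(17/4, 10, 13/3)
obs 6: x=1 → posterior Dirichlet(17/4, 11, 13/3)
obs 7: x=2 → posterior Dirichlet(17/4, 11, 16/3)
obs 8: x=1 → posterior Dirichlet(17/4, 12, 16/3)
obs 9: x=1 → posterior Dirichlet(17/4, 13, 16/3)
obs 10: x=1 → posterior Dirichlet(17/4, 14, 16/3)
obs 11: x=2 → posterior Dirichlet(17/4, 14, 19/3)
obs 12: x=1 → posterior Dirichlet(17/4, 15, 19/3)
obs 13: x=2 → posterior Dirichlet(17/4, 15, 22/3)

76/283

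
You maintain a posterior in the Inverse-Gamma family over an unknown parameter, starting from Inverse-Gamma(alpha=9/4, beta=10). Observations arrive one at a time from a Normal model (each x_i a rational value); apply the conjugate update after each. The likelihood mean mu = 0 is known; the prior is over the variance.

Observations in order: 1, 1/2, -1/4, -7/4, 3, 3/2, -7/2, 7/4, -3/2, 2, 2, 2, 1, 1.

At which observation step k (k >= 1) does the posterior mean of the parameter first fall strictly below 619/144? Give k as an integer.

obs 1: x=1 → posterior Inverse-Gamma(11/4, 21/2)
obs 2: x=1/2 → posterior Inverse-Gamma(13/4, 85/8)
obs 3: x=-1/4 → posterior Inverse-Gamma(15/4, 341/32)
obs 4: x=-7/4 → posterior Inverse-Gamma(17/4, 195/16)
obs 5: x=3 → posterior Inverse-Gamma(19/4, 267/16)
obs 6: x=3/2 → posterior Inverse-Gamma(21/4, 285/16)
obs 7: x=-7/2 → posterior Inverse-Gamma(23/4, 383/16)
obs 8: x=7/4 → posterior Inverse-Gamma(25/4, 815/32)
obs 9: x=-3/2 → posterior Inverse-Gamma(27/4, 851/32)
obs 10: x=2 → posterior Inverse-Gamma(29/4, 915/32)
obs 11: x=2 → posterior Inverse-Gamma(31/4, 979/32)
obs 12: x=2 → posterior Inverse-Gamma(33/4, 1043/32)
obs 13: x=1 → posterior Inverse-Gamma(35/4, 1059/32)
obs 14: x=1 → posterior Inverse-Gamma(37/4, 1075/32)

k = 3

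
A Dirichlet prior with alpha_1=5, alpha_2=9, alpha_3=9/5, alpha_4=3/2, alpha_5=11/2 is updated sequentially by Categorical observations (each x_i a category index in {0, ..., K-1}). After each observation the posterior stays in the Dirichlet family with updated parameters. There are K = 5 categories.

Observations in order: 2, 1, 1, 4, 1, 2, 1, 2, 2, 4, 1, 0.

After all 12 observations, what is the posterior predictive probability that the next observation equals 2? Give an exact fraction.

1/6

obs 1: x=2 → posterior Dirichlet(5, 9, 14/5, 3/2, 11/2)
obs 2: x=1 → posterior Dirichlet(5, 10, 14/5, 3/2, 11/2)
obs 3: x=1 → posterior Dirichlet(5, 11, 14/5, 3/2, 11/2)
obs 4: x=4 → posterior Dirichlet(5, 11, 14/5, 3/2, 13/2)
obs 5: x=1 → posterior Dirichlet(5, 12, 14/5, 3/2, 13/2)
obs 6: x=2 → posterior Dirichlet(5, 12, 19/5, 3/2, 13/2)
obs 7: x=1 → posterior Dirichlet(5, 13, 19/5, 3/2, 13/2)
obs 8: x=2 → posterior Dirichlet(5, 13, 24/5, 3/2, 13/2)
obs 9: x=2 → posterior Dirichlet(5, 13, 29/5, 3/2, 13/2)
obs 10: x=4 → posterior Dirichlet(5, 13, 29/5, 3/2, 15/2)
obs 11: x=1 → posterior Dirichlet(5, 14, 29/5, 3/2, 15/2)
obs 12: x=0 → posterior Dirichlet(6, 14, 29/5, 3/2, 15/2)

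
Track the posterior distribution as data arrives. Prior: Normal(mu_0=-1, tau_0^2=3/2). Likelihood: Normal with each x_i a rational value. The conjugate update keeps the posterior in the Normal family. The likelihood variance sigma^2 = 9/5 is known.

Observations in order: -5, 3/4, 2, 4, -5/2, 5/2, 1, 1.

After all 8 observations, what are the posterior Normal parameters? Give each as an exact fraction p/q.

obs 1: x=-5 → posterior Normal(-31/11, 9/11)
obs 2: x=3/4 → posterior Normal(-109/64, 9/16)
obs 3: x=2 → posterior Normal(-23/28, 3/7)
obs 4: x=4 → posterior Normal(11/104, 9/26)
obs 5: x=-5/2 → posterior Normal(-39/124, 9/31)
obs 6: x=5/2 → posterior Normal(11/144, 1/4)
obs 7: x=1 → posterior Normal(31/164, 9/41)
obs 8: x=1 → posterior Normal(51/184, 9/46)

mu_0=51/184, tau_0^2=9/46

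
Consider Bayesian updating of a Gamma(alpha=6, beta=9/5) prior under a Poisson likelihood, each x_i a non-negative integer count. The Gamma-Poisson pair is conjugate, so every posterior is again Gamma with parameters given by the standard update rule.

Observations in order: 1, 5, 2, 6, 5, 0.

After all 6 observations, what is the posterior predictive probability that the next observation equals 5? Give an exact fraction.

obs 1: x=1 → posterior Gamma(7, 14/5)
obs 2: x=5 → posterior Gamma(12, 19/5)
obs 3: x=2 → posterior Gamma(14, 24/5)
obs 4: x=6 → posterior Gamma(20, 29/5)
obs 5: x=5 → posterior Gamma(25, 34/5)
obs 6: x=0 → posterior Gamma(25, 39/5)

2218794605598250817920677671268239051538238265625/20117791118334646130750678305044773372875585355776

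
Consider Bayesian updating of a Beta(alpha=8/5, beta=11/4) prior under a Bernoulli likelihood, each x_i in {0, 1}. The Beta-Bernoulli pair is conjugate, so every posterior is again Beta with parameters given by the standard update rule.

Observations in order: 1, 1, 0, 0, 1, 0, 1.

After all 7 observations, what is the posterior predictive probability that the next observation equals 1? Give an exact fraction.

112/227

obs 1: x=1 → posterior Beta(13/5, 11/4)
obs 2: x=1 → posterior Beta(18/5, 11/4)
obs 3: x=0 → posterior Beta(18/5, 15/4)
obs 4: x=0 → posterior Beta(18/5, 19/4)
obs 5: x=1 → posterior Beta(23/5, 19/4)
obs 6: x=0 → posterior Beta(23/5, 23/4)
obs 7: x=1 → posterior Beta(28/5, 23/4)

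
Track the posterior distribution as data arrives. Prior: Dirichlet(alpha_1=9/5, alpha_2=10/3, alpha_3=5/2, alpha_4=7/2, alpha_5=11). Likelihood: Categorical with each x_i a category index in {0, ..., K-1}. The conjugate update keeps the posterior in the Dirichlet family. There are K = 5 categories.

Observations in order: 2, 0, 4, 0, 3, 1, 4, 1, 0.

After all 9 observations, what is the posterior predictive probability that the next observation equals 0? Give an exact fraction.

72/467

obs 1: x=2 → posterior Dirichlet(9/5, 10/3, 7/2, 7/2, 11)
obs 2: x=0 → posterior Dirichlet(14/5, 10/3, 7/2, 7/2, 11)
obs 3: x=4 → posterior Dirichlet(14/5, 10/3, 7/2, 7/2, 12)
obs 4: x=0 → posterior Dirichlet(19/5, 10/3, 7/2, 7/2, 12)
obs 5: x=3 → posterior Dirichlet(19/5, 10/3, 7/2, 9/2, 12)
obs 6: x=1 → posterior Dirichlet(19/5, 13/3, 7/2, 9/2, 12)
obs 7: x=4 → posterior Dirichlet(19/5, 13/3, 7/2, 9/2, 13)
obs 8: x=1 → posterior Dirichlet(19/5, 16/3, 7/2, 9/2, 13)
obs 9: x=0 → posterior Dirichlet(24/5, 16/3, 7/2, 9/2, 13)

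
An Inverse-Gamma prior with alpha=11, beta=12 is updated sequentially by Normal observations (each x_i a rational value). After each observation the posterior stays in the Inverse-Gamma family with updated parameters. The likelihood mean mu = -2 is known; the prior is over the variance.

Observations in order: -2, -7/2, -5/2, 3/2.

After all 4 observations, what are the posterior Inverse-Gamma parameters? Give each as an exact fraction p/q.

obs 1: x=-2 → posterior Inverse-Gamma(23/2, 12)
obs 2: x=-7/2 → posterior Inverse-Gamma(12, 105/8)
obs 3: x=-5/2 → posterior Inverse-Gamma(25/2, 53/4)
obs 4: x=3/2 → posterior Inverse-Gamma(13, 155/8)

alpha=13, beta=155/8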